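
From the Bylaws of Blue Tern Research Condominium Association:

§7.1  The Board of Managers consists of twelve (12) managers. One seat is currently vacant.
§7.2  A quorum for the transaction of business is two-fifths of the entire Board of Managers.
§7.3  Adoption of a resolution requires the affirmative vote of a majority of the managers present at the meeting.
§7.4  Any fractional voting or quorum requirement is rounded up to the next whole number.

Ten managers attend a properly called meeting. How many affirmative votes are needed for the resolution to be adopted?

The resolution requires a majority of the managers present (10).
A majority of 10 is 6.

6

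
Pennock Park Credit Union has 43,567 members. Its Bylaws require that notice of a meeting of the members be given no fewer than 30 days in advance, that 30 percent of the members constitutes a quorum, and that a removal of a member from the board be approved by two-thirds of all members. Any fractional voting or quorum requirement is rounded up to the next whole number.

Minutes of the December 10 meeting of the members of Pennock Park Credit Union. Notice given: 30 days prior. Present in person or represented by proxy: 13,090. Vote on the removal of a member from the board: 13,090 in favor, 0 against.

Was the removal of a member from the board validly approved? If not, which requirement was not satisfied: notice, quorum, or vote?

Notice: 30 days given; 30 required. Satisfied.
Quorum: 30% of 43,567 = 13,070.10, rounded up to 13,071; 13,090 present. Satisfied.
Vote: requires two-thirds of all members (43,567); 2/3 of 43567 = 29044.67, rounded up to 29045, so 29,045 needed; 13,090 in favor. Not satisfied.

Invalid — vote requirement not satisfied.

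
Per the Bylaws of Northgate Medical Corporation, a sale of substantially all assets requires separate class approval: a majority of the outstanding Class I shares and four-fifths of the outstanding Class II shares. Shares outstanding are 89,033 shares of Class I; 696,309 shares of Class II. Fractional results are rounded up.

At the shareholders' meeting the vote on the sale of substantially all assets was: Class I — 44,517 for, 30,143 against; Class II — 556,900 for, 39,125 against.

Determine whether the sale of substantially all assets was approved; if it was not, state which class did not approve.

Not approved — the Class II shares did not give the required vote.

Class I: a majority of 89033 is 44517; 44,517 required, 44,517 in favor — approved.
Class II: 4/5 of 696309 = 557047.20, rounded up to 557048; 557,048 required, 556,900 in favor — not approved.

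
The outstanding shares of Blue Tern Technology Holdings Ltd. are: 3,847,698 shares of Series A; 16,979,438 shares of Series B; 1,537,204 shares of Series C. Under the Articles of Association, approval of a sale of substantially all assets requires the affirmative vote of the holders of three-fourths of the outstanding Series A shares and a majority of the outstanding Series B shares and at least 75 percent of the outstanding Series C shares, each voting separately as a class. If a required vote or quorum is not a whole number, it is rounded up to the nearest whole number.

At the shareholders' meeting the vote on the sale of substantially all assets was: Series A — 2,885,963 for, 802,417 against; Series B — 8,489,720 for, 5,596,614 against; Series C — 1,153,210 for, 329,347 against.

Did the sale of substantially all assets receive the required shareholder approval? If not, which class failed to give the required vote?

Series A: 3/4 of 3847698 = 2885773.50, rounded up to 2885774; 2,885,774 required, 2,885,963 in favor — approved.
Series B: a majority of 16979438 is 8489720; 8,489,720 required, 8,489,720 in favor — approved.
Series C: 3/4 of 1537204 = 1152903; 1,152,903 required, 1,153,210 in favor — approved.

Approved — every class gave the required vote.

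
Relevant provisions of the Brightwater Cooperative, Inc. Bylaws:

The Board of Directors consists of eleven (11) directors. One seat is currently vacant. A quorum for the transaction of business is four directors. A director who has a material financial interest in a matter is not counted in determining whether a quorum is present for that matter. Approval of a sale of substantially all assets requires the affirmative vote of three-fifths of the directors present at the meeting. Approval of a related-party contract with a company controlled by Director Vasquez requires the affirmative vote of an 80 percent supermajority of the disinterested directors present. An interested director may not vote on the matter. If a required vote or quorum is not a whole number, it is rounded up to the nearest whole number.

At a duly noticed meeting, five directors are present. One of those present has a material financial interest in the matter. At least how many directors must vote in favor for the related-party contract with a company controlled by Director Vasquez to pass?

The related-party contract with a company controlled by Director Vasquez requires four-fifths of the disinterested directors present (5 − 1 = 4).
4/5 of 4 = 3.20, rounded up to 4.

4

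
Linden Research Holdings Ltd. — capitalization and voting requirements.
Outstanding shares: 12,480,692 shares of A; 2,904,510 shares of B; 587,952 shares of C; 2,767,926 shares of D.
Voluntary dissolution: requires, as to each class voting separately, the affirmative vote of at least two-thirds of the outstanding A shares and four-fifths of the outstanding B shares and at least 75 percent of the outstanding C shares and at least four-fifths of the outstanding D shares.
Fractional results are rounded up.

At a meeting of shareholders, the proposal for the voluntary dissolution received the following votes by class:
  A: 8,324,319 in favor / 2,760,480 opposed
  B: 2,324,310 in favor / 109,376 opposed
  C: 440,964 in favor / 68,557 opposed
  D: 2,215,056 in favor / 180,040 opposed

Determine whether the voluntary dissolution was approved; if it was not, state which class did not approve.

Approved — every class gave the required vote.

A: 2/3 of 12480692 = 8320461.33, rounded up to 8320462; 8,320,462 required, 8,324,319 in favor — approved.
B: 4/5 of 2904510 = 2323608; 2,323,608 required, 2,324,310 in favor — approved.
C: 3/4 of 587952 = 440964; 440,964 required, 440,964 in favor — approved.
D: 4/5 of 2767926 = 2214340.80, rounded up to 2214341; 2,214,341 required, 2,215,056 in favor — approved.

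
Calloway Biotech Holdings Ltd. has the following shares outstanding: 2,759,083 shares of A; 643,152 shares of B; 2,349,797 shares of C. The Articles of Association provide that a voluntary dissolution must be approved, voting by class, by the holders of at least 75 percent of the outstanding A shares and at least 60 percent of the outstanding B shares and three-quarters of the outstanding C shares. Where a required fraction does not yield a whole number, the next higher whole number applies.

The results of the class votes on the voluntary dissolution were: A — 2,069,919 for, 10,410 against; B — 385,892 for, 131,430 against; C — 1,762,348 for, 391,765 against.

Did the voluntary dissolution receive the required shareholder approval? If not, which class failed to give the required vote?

A: 3/4 of 2759083 = 2069312.25, rounded up to 2069313; 2,069,313 required, 2,069,919 in favor — approved.
B: 3/5 of 643152 = 385891.20, rounded up to 385892; 385,892 required, 385,892 in favor — approved.
C: 3/4 of 2349797 = 1762347.75, rounded up to 1762348; 1,762,348 required, 1,762,348 in favor — approved.

Approved — every class gave the required vote.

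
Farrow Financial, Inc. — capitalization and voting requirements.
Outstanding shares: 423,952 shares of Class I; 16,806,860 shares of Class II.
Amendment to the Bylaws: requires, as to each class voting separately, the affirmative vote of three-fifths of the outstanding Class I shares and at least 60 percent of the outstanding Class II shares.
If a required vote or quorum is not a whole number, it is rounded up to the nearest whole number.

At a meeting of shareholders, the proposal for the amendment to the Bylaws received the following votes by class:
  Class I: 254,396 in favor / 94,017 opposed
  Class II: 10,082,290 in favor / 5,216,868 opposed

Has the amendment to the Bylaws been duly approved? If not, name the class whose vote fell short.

Not approved — the Class II shares did not give the required vote.

Class I: 3/5 of 423952 = 254371.20, rounded up to 254372; 254,372 required, 254,396 in favor — approved.
Class II: 3/5 of 16806860 = 10084116; 10,084,116 required, 10,082,290 in favor — not approved.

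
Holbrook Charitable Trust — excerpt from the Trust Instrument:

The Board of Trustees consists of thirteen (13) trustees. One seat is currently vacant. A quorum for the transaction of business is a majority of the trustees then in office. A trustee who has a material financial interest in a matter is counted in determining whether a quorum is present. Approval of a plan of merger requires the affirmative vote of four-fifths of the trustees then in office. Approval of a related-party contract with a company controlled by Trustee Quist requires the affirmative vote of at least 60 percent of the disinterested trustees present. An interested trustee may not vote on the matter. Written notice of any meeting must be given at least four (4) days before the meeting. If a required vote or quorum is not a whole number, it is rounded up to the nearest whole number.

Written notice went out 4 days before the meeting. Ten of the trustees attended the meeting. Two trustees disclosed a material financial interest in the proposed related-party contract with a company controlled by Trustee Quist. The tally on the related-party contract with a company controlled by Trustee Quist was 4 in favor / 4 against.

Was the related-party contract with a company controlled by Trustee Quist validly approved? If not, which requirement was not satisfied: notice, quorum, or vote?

Invalid — vote requirement not satisfied.

Notice: 4 days given; 4 required (4 ≥ 4). Satisfied.
Quorum: 10 present (interested trustees count toward quorum); quorum is 7. Satisfied.
Vote: the related-party contract with a company controlled by Trustee Quist requires three-fifths of the disinterested trustees present (10 − 2 = 8). 3/5 of 8 = 4.80, rounded up to 5, so 5 affirmative votes are needed; 4 voted in favor. Not satisfied.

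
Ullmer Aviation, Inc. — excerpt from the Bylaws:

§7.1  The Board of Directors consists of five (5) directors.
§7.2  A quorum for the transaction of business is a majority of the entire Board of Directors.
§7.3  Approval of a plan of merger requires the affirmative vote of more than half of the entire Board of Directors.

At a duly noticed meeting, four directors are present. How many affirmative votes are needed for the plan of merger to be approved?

3

The plan of merger requires a majority of the entire Board of Directors (5).
A majority of 5 is 3.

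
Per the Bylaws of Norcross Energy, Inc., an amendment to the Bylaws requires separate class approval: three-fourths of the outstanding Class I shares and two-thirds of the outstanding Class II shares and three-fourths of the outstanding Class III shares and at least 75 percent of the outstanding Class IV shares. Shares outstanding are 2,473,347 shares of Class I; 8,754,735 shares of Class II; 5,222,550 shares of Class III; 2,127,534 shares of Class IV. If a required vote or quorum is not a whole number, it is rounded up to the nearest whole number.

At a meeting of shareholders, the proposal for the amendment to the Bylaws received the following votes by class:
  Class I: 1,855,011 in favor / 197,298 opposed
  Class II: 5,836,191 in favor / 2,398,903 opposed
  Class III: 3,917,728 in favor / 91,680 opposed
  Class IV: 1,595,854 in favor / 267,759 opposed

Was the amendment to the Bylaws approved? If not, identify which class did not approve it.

Class I: 3/4 of 2473347 = 1855010.25, rounded up to 1855011; 1,855,011 required, 1,855,011 in favor — approved.
Class II: 2/3 of 8754735 = 5836490; 5,836,490 required, 5,836,191 in favor — not approved.
Class III: 3/4 of 5222550 = 3916912.50, rounded up to 3916913; 3,916,913 required, 3,917,728 in favor — approved.
Class IV: 3/4 of 2127534 = 1595650.50, rounded up to 1595651; 1,595,651 required, 1,595,854 in favor — approved.

Not approved — the Class II shares did not give the required vote.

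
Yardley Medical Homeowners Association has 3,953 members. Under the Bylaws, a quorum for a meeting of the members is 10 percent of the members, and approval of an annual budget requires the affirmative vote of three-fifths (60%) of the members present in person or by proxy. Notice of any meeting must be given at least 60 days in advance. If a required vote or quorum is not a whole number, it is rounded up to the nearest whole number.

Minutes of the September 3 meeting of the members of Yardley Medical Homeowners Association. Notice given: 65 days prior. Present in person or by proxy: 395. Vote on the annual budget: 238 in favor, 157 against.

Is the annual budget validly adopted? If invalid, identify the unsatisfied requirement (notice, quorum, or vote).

Invalid — quorum requirement not satisfied.

Notice: 65 days given; 60 required. Satisfied.
Quorum: 10% of 3,953 = 395.30, rounded up to 396; 395 present. Not satisfied.
Vote: requires three-fifths of those present (395); 3/5 of 395 = 237, so 237 needed; 238 in favor. Satisfied.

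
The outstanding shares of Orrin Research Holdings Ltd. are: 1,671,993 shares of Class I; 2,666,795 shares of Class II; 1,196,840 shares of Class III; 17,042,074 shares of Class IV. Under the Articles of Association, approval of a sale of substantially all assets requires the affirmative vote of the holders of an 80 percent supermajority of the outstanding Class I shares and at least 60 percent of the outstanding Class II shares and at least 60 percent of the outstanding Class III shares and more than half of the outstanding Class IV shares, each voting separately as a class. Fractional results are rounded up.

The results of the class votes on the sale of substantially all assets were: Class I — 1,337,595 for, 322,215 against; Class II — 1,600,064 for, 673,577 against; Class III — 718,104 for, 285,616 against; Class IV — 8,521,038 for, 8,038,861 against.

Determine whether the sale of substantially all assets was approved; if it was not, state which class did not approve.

Class I: 4/5 of 1671993 = 1337594.40, rounded up to 1337595; 1,337,595 required, 1,337,595 in favor — approved.
Class II: 3/5 of 2666795 = 1600077; 1,600,077 required, 1,600,064 in favor — not approved.
Class III: 3/5 of 1196840 = 718104; 718,104 required, 718,104 in favor — approved.
Class IV: a majority of 17042074 is 8521038; 8,521,038 required, 8,521,038 in favor — approved.

Not approved — the Class II shares did not give the required vote.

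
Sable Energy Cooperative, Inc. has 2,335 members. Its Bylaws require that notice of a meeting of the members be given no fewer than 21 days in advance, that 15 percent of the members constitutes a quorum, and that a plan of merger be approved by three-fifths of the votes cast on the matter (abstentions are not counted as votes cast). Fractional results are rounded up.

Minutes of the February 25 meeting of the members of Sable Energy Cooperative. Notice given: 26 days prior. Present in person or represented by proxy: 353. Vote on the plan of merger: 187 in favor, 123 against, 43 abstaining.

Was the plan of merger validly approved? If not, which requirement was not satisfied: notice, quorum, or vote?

Notice: 26 days given; 21 required. Satisfied.
Quorum: 15% of 2,335 = 350.25, rounded up to 351; 353 present. Satisfied.
Vote: requires three-fifths of the votes cast (353 − 43 abstaining = 310); 3/5 of 310 = 186, so 186 needed; 187 in favor. Satisfied.

Valid — all requirements satisfied.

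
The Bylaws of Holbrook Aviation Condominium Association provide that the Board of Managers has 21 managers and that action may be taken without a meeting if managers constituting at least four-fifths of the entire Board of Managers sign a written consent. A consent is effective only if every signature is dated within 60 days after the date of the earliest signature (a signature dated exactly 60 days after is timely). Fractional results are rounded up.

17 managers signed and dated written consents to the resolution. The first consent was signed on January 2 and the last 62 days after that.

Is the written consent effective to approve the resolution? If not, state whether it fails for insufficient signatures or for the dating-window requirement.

Not effective — dating-window requirement not satisfied.

Signatures required: at least four-fifths of 21 — 4/5 of 21 = 16.80, rounded up to 17, so 17 needed; 17 signed. Sufficient.
Dating window: the latest signature is 62 days after the earliest; the limit is 60 days. Outside the window.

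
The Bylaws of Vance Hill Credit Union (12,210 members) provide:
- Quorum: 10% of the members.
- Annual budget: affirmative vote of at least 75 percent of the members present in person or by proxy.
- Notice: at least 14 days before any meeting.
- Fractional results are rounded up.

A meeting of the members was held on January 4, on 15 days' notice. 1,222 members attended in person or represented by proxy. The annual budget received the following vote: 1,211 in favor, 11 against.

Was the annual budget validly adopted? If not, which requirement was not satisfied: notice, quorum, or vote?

Valid — all requirements satisfied.

Notice: 15 days given; 14 required. Satisfied.
Quorum: 10% of 12,210 = 1,221; 1,222 present. Satisfied.
Vote: requires three-fourths of those present (1,222); 3/4 of 1222 = 916.50, rounded up to 917, so 917 needed; 1,211 in favor. Satisfied.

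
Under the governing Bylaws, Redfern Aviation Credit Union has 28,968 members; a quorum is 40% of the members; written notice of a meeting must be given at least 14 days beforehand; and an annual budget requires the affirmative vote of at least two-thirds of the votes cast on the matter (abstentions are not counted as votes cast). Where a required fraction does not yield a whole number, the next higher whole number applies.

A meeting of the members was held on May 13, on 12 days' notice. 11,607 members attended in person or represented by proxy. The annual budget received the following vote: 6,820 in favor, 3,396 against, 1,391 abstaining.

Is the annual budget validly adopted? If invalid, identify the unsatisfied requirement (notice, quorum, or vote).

Notice: 12 days given; 14 required. Not satisfied.
Quorum: 40% of 28,968 = 11,587.20, rounded up to 11,588; 11,607 present. Satisfied.
Vote: requires two-thirds of the votes cast (11,607 − 1,391 abstaining = 10,216); 2/3 of 10216 = 6810.67, rounded up to 6811, so 6,811 needed; 6,820 in favor. Satisfied.

Invalid — notice requirement not satisfied.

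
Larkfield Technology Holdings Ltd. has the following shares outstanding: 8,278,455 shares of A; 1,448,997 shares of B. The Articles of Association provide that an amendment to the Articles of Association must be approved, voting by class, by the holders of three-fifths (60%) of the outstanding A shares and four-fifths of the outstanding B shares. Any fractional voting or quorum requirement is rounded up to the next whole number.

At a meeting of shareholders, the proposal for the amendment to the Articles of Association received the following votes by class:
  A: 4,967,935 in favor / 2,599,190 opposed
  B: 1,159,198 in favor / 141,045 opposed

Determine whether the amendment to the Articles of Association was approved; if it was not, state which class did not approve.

Approved — every class gave the required vote.

A: 3/5 of 8278455 = 4967073; 4,967,073 required, 4,967,935 in favor — approved.
B: 4/5 of 1448997 = 1159197.60, rounded up to 1159198; 1,159,198 required, 1,159,198 in favor — approved.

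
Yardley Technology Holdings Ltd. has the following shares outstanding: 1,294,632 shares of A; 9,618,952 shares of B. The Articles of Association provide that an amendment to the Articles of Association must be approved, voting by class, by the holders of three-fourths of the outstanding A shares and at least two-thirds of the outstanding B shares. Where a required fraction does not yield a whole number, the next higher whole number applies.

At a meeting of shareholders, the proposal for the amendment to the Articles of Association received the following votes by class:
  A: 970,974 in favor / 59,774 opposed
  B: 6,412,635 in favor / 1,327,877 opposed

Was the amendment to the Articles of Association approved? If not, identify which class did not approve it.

Approved — every class gave the required vote.

A: 3/4 of 1294632 = 970974; 970,974 required, 970,974 in favor — approved.
B: 2/3 of 9618952 = 6412634.67, rounded up to 6412635; 6,412,635 required, 6,412,635 in favor — approved.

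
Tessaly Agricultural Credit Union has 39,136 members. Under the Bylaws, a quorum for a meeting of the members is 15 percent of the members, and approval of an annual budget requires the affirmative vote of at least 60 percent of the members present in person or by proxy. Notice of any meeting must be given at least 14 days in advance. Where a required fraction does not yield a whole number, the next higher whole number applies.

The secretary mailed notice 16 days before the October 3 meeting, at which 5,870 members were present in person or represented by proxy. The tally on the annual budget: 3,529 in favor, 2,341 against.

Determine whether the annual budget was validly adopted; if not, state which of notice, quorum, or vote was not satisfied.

Notice: 16 days given; 14 required. Satisfied.
Quorum: 15% of 39,136 = 5,870.40, rounded up to 5,871; 5,870 present. Not satisfied.
Vote: requires three-fifths of those present (5,870); 3/5 of 5870 = 3522, so 3,522 needed; 3,529 in favor. Satisfied.

Invalid — quorum requirement not satisfied.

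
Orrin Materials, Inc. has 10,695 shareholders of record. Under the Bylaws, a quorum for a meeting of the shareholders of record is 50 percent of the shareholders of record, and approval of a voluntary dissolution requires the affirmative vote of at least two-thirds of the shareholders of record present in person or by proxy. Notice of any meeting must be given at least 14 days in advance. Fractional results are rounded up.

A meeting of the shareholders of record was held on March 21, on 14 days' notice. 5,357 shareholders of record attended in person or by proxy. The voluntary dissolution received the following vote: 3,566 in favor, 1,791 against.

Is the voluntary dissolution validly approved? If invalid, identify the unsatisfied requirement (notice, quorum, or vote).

Invalid — vote requirement not satisfied.

Notice: 14 days given; 14 required. Satisfied.
Quorum: 50% of 10,695 = 5,347.50, rounded up to 5,348; 5,357 present. Satisfied.
Vote: requires two-thirds of those present (5,357); 2/3 of 5357 = 3571.33, rounded up to 3572, so 3,572 needed; 3,566 in favor. Not satisfied.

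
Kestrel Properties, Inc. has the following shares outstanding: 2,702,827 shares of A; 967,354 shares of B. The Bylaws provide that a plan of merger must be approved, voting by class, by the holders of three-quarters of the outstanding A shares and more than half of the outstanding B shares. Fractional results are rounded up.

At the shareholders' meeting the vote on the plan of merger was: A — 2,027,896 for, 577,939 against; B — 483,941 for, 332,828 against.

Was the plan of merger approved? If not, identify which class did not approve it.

Approved — every class gave the required vote.

A: 3/4 of 2702827 = 2027120.25, rounded up to 2027121; 2,027,121 required, 2,027,896 in favor — approved.
B: a majority of 967354 is 483678; 483,678 required, 483,941 in favor — approved.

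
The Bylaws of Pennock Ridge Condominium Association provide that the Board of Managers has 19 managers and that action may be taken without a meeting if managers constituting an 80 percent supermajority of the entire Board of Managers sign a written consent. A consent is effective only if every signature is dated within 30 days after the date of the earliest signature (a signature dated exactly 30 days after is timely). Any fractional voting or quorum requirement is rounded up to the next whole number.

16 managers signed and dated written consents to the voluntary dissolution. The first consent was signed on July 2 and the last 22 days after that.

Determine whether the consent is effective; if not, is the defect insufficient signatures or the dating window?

Effective — both the signature and dating-window requirements are satisfied.

Signatures required: an 80 percent supermajority of 19 — 4/5 of 19 = 15.20, rounded up to 16, so 16 needed; 16 signed. Sufficient.
Dating window: the latest signature is 22 days after the earliest; the limit is 30 days. Within the window.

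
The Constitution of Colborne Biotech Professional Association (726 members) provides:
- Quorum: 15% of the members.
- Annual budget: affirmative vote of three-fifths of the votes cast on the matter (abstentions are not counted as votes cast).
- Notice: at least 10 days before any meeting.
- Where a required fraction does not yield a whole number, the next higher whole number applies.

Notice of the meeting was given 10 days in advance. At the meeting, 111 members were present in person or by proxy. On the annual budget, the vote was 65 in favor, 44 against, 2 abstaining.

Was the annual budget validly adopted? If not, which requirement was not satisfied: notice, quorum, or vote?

Notice: 10 days given; 10 required. Satisfied.
Quorum: 15% of 726 = 108.90, rounded up to 109; 111 present. Satisfied.
Vote: requires three-fifths of the votes cast (111 − 2 abstaining = 109); 3/5 of 109 = 65.40, rounded up to 66, so 66 needed; 65 in favor. Not satisfied.

Invalid — vote requirement not satisfied.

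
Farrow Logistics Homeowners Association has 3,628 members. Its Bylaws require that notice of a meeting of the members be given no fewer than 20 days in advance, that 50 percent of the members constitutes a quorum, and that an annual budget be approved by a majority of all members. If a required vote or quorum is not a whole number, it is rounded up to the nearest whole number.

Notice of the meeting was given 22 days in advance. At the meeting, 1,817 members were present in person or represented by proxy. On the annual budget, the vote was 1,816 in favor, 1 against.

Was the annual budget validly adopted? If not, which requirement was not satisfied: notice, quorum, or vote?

Notice: 22 days given; 20 required. Satisfied.
Quorum: 50% of 3,628 = 1,814; 1,817 present. Satisfied.
Vote: requires a majority of all members (3,628); a majority of 3628 is 1815, so 1,815 needed; 1,816 in favor. Satisfied.

Valid — all requirements satisfied.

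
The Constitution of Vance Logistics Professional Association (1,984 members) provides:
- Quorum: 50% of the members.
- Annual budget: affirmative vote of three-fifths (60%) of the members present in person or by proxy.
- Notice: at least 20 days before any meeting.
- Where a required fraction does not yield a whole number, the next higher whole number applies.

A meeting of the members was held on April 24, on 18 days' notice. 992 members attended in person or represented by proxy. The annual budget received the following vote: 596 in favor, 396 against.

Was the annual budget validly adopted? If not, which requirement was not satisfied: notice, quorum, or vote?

Invalid — notice requirement not satisfied.

Notice: 18 days given; 20 required. Not satisfied.
Quorum: 50% of 1,984 = 992; 992 present. Satisfied.
Vote: requires three-fifths of those present (992); 3/5 of 992 = 595.20, rounded up to 596, so 596 needed; 596 in favor. Satisfied.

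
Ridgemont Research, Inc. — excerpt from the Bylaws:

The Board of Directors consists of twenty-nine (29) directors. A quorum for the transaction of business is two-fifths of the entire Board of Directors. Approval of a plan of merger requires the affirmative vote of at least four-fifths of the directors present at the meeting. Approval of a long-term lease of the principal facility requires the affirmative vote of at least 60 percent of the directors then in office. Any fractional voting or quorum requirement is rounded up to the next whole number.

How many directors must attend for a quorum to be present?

2/5 of 29 = 11.60, rounded up to 12.

12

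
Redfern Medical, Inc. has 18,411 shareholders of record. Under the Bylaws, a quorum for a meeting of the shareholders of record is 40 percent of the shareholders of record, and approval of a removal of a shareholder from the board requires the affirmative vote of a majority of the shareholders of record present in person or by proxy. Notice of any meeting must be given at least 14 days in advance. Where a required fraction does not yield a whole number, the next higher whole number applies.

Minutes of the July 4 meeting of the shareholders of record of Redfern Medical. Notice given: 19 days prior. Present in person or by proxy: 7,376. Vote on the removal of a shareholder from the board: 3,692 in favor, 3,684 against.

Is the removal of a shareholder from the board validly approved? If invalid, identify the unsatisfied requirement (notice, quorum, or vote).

Valid — all requirements satisfied.

Notice: 19 days given; 14 required. Satisfied.
Quorum: 40% of 18,411 = 7,364.40, rounded up to 7,365; 7,376 present. Satisfied.
Vote: requires a majority of those present (7,376); a majority of 7376 is 3689, so 3,689 needed; 3,692 in favor. Satisfied.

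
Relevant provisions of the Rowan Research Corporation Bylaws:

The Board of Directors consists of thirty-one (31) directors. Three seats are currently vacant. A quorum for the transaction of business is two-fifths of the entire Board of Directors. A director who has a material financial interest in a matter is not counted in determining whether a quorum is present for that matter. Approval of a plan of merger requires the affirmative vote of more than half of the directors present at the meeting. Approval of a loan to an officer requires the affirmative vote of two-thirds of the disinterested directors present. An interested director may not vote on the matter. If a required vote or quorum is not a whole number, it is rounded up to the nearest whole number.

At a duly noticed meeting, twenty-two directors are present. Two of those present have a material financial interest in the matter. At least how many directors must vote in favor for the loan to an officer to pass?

14

The loan to an officer requires two-thirds of the disinterested directors present (22 − 2 = 20).
2/3 of 20 = 13.33, rounded up to 14.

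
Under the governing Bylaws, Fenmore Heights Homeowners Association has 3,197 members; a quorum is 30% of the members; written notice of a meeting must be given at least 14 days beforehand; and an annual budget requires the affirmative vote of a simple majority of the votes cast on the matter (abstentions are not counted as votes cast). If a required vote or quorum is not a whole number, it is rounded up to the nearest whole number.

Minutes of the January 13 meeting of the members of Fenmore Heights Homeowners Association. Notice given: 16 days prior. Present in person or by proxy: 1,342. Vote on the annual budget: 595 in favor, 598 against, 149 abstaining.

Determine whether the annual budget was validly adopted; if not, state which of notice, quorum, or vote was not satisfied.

Invalid — vote requirement not satisfied.

Notice: 16 days given; 14 required. Satisfied.
Quorum: 30% of 3,197 = 959.10, rounded up to 960; 1,342 present. Satisfied.
Vote: requires a majority of the votes cast (1,342 − 149 abstaining = 1,193); a majority of 1193 is 597, so 597 needed; 595 in favor. Not satisfied.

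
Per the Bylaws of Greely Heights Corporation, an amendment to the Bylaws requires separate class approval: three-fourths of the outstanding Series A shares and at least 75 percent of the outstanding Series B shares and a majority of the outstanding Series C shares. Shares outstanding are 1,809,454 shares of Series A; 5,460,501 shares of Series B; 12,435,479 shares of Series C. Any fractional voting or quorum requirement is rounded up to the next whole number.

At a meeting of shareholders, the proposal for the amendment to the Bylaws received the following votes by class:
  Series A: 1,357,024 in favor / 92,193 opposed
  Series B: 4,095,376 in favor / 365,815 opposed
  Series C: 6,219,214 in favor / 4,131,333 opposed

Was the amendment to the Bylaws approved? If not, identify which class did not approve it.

Not approved — the Series A shares did not give the required vote.

Series A: 3/4 of 1809454 = 1357090.50, rounded up to 1357091; 1,357,091 required, 1,357,024 in favor — not approved.
Series B: 3/4 of 5460501 = 4095375.75, rounded up to 4095376; 4,095,376 required, 4,095,376 in favor — approved.
Series C: a majority of 12435479 is 6217740; 6,217,740 required, 6,219,214 in favor — approved.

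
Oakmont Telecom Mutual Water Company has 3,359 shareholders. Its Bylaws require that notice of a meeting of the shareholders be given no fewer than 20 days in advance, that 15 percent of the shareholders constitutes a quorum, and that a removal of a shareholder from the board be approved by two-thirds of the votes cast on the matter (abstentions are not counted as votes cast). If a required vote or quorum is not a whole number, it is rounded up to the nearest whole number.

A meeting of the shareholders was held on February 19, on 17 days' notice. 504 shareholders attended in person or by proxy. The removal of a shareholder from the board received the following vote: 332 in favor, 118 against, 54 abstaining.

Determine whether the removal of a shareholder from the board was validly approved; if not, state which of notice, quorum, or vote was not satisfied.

Notice: 17 days given; 20 required. Not satisfied.
Quorum: 15% of 3,359 = 503.85, rounded up to 504; 504 present. Satisfied.
Vote: requires two-thirds of the votes cast (504 − 54 abstaining = 450); 2/3 of 450 = 300, so 300 needed; 332 in favor. Satisfied.

Invalid — notice requirement not satisfied.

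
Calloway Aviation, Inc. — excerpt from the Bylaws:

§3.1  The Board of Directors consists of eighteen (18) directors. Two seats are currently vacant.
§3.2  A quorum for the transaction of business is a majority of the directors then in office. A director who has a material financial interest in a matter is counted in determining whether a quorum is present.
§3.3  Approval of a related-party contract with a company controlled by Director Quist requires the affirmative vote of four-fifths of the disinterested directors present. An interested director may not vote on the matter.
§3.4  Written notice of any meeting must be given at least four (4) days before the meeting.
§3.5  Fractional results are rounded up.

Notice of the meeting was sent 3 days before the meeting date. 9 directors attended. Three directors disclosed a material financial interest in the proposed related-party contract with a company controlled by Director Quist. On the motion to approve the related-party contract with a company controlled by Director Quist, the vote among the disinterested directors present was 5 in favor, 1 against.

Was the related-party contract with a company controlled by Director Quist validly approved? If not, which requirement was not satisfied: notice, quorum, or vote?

Invalid — notice requirement not satisfied.

Notice: 3 days given; 4 required (3 < 4). Not satisfied.
Quorum: 9 present (interested directors count toward quorum); quorum is 9. Satisfied.
Vote: the related-party contract with a company controlled by Director Quist requires four-fifths of the disinterested directors present (9 − 3 = 6). 4/5 of 6 = 4.80, rounded up to 5, so 5 affirmative votes are needed; 5 voted in favor. Satisfied.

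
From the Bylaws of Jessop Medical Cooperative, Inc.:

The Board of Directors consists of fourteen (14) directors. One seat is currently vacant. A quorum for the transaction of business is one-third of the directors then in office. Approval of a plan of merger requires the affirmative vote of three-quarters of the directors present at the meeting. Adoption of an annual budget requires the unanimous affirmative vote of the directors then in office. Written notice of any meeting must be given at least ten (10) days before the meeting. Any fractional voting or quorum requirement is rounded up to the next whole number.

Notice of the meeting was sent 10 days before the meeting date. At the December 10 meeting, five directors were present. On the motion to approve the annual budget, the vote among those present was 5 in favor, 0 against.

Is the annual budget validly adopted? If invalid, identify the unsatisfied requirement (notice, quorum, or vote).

Notice: 10 days given; 10 required (10 ≥ 10). Satisfied.
Quorum: 5 present; quorum is 5. Satisfied.
Vote: the annual budget requires the unanimous vote of the directors then in office (13). Unanimous means all 13, so 13 affirmative votes are needed; 5 voted in favor. Not satisfied.

Invalid — vote requirement not satisfied.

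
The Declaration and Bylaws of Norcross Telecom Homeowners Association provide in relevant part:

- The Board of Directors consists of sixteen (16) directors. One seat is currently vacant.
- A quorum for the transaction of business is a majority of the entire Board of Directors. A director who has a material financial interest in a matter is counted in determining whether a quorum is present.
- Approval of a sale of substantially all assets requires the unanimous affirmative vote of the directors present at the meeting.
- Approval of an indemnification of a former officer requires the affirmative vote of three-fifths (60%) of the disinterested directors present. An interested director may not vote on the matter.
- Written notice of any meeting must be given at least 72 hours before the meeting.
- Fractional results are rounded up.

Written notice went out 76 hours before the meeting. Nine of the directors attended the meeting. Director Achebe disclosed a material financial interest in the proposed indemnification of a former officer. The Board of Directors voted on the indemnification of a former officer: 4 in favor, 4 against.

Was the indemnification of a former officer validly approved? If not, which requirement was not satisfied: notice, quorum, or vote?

Invalid — vote requirement not satisfied.

Notice: 76 hours given; 72 required (76 ≥ 72). Satisfied.
Quorum: 9 present (interested directors count toward quorum); quorum is 9. Satisfied.
Vote: the indemnification of a former officer requires three-fifths of the disinterested directors present (9 − 1 = 8). 3/5 of 8 = 4.80, rounded up to 5, so 5 affirmative votes are needed; 4 voted in favor. Not satisfied.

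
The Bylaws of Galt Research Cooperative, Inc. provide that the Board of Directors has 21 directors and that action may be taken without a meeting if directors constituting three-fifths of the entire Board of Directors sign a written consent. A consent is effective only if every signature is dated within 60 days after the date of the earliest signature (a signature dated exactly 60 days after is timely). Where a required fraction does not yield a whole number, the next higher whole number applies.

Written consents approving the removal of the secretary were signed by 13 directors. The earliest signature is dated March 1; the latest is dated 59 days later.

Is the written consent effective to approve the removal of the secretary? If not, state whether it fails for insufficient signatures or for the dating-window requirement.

Effective — both the signature and dating-window requirements are satisfied.

Signatures required: three-fifths of 21 — 3/5 of 21 = 12.60, rounded up to 13, so 13 needed; 13 signed. Sufficient.
Dating window: the latest signature is 59 days after the earliest; the limit is 60 days. Within the window.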